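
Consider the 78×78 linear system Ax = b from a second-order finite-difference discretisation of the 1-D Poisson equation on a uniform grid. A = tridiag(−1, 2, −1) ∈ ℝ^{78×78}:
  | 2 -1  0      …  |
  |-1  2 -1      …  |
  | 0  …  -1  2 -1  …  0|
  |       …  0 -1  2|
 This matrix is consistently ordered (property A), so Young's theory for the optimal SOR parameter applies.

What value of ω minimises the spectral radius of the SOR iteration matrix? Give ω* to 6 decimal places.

½·tridiag(1,0,1) at n=78: λ_k = cos(kπ/79); max |λ| at k=1 ⇒ ρ_J = cos(π/79) ≈ 0.999209.
1 − cos²(π/79) = sin²(π/79) ⇒ √(1−ρ_J²) = sin(π/79) = 0.0397565.
ω* = 2 / (1 + 0.0397565) = 2 / 1.0397565 ≈ 1.923527.
ρ_SOR = ω* − 1 = 1.923527 − 1 = 0.923527.

ω* = 1.923527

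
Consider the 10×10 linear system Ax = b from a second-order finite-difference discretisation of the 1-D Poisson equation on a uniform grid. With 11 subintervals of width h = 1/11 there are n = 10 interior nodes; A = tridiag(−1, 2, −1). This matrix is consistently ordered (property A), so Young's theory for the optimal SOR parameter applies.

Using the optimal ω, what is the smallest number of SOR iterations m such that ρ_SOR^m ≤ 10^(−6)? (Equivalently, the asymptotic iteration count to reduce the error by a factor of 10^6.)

B_J for the 10×10 system has eigenvalues cos(kπ/11); ρ_J = cos(π/11) = 0.9594930.
√(1−ρ_J²) = |sin(π/11)| = 0.2817326
ω* = 2/(1+0.2817326) = 1.5603879
At ω = 1.5603879 every |λ(B_ω)| = ω−1, so ρ_SOR = 0.5603879.
6·ln10 = 13.8155; −ln(0.5603879) = 0.579126; m = ⌈13.8155/0.579126⌉ = ⌈23.856⌉ = 24.

m = 24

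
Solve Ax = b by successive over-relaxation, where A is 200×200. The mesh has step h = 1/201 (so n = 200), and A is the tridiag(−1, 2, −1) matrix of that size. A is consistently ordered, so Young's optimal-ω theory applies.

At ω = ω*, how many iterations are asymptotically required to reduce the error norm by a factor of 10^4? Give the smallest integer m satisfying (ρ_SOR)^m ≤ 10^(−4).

ρ_J = max_k |cos(kπ/201)| = cos(π/201) = 0.9998779
√(1 − cos²(π/201)) = sin(π/201) ≈ 0.0156292.
Then 2/(1+√(1−ρ_J²)) = 2/(1+0.0156292); ω* = 2/1.0156292 = 1.9692226.
[ρ_SOR] ω* − 1 = 0.9692226.
m ≥ 4·ln10 / (−ln 0.9692226) = 294.627; smallest integer m = 295.

m = 295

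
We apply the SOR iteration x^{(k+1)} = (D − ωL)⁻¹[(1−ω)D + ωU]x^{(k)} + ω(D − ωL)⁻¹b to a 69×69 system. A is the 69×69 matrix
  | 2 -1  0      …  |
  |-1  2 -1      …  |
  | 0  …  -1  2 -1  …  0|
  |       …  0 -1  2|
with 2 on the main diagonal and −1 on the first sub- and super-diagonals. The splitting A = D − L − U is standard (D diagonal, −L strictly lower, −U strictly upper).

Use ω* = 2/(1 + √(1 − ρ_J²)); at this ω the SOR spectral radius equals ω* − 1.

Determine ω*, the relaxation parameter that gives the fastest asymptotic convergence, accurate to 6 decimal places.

spectrum of D⁻¹(L+U) = {cos(kπ/70) : 1≤k≤69}; ρ_J = cos(π/70) = 0.998993.
1 − cos²(π/70) = sin²(π/70) ⇒ √(1−ρ_J²) = sin(π/70) = 0.0448648.
ω* = 2/(1 + 0.0448648) = 2/1.0448648 = 1.914123.
Hence ρ(B_{ω*}) = 1.914123 − 1 = 0.914123.

ω* = 1.914123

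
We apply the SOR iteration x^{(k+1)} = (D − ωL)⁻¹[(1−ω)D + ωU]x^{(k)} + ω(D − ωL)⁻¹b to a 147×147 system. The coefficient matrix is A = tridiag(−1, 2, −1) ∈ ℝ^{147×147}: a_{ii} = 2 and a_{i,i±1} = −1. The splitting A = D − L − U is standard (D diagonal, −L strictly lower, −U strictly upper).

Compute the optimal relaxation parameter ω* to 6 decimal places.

B_J for the 147×147 system has eigenvalues cos(kπ/148); ρ_J = cos(π/148) = 0.999775.
1 − cos²(π/148) = sin²(π/148) ⇒ √(1−ρ_J²) = sin(π/148) = 0.0212254.
Then 2/(1+√(1−ρ_J²)) = 2/(1+0.0212254); ω* = 2/1.0212254 = 1.958432.
At ω = 1.958432 every |λ(B_ω)| = ω−1, so ρ_SOR = 0.958432.

ω* = 1.958432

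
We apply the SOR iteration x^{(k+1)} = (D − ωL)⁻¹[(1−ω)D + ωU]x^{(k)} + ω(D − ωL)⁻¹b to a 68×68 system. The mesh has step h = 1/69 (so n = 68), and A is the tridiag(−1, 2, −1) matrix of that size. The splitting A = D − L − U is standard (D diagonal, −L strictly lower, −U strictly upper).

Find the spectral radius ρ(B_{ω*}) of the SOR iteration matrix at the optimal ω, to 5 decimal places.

[ρ_J] n=68: ρ(B_J) = cos(π/(n+1)) = cos(π/69) = 0.99896.
√(1−ρ_J²) = |sin(π/69)| = 0.045515
So ω* = 2/1.045515 = 1.91293 (Young).
ρ_SOR = ω* − 1 ≈ 0.91293.

ρ_SOR = 0.91293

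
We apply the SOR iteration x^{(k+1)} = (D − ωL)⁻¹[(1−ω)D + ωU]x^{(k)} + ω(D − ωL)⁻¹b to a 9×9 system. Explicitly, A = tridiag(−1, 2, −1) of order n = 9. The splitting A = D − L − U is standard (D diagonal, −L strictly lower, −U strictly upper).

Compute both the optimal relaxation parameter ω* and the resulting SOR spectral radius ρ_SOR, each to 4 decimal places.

ρ_J = max_k |cos(kπ/10)| = cos(π/10) = 0.9511
√(1 − cos²(π/10)) = sin(π/10) ≈ 0.30902.
ω* = 2/(1+0.30902) = 1.5279
ρ(B_{ω*}) = ω*−1 = 0.5279

ω* = 1.5279, ρ_SOR = 0.5279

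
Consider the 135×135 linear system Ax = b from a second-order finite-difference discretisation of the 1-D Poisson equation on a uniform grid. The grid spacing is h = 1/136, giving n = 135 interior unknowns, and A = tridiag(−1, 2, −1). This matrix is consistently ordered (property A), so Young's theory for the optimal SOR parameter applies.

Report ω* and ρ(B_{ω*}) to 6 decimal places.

½·tridiag(1,0,1) at n=135: λ_k = cos(kπ/136); max |λ| at k=1 ⇒ ρ_J = cos(π/136) ≈ 0.999733.
√(1 − cos²(π/136)) = sin(π/136) ≈ 0.0230979.
ω* = 2 / (1 + 0.0230979) = 2 / 1.0230979 ≈ 1.954847.
ρ_SOR = ω* − 1 ≈ 0.954847.

ω* = 1.954847, ρ_SOR = 0.954847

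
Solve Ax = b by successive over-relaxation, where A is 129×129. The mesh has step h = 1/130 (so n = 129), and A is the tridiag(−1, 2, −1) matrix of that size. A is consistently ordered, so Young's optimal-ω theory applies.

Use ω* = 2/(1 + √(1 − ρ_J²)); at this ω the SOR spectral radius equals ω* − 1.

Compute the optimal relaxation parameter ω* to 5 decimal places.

½·tridiag(1,0,1) at n=129: λ_k = cos(kπ/130); max |λ| at k=1 ⇒ ρ_J = cos(π/130) ≈ 0.99971.
1 − cos²(π/130) = sin²(π/130) ⇒ √(1−ρ_J²) = sin(π/130) = 0.024164.
ω* = 2/(1+0.024164) = 1.95281
and ρ(B_{ω*}) = 1.95281 − 1 = 0.95281.

ω* = 1.95281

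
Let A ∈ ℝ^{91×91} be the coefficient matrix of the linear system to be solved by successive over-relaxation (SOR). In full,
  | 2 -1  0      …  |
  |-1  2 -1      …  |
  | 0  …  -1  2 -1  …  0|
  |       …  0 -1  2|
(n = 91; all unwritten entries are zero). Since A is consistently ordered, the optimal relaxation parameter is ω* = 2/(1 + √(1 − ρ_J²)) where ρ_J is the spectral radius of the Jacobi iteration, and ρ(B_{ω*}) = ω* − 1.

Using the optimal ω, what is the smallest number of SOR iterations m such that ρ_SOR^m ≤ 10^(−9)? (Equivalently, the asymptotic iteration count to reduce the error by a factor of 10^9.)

B_J for the 91×91 system has eigenvalues cos(kπ/92); ρ_J = cos(π/92) = 0.9994170.
√(1−ρ_J²) simplifies to sin(π/92) = 0.0341411.
ω* = 2/(1 + 0.0341411) = 2/1.0341411 = 1.9339721.
[ρ_SOR] ω* − 1 = 0.9339721.
For 9 digits: m = 9·ln10 / (−ln 0.9339721) = 20.7233/0.0683087 = 303.377; round up → m = 304.

m = 304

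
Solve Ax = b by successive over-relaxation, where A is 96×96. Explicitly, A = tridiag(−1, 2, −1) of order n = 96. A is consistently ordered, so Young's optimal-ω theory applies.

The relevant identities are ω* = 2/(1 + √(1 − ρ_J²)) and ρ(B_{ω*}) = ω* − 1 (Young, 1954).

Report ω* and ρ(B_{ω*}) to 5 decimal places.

½·tridiag(1,0,1) at n=96: λ_k = cos(kπ/97); max |λ| at k=1 ⇒ ρ_J = cos(π/97) ≈ 0.99948.
root = sin(π/97) = 0.032382  (since 1−cos² = sin²).
[ω*] 2 ÷ (1 + 0.032382) = 2 ÷ 1.032382 = 1.93727.
ρ_SOR = ω* − 1 ≈ 0.93727.

ω* = 1.93727, ρ_SOR = 0.93727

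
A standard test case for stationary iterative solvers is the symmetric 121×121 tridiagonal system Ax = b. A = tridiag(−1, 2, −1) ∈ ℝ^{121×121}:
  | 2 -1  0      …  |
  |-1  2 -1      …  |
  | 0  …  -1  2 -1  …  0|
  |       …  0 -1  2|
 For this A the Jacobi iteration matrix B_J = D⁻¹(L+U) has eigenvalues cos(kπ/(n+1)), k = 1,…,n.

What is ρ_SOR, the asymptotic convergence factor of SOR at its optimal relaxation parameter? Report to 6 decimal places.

ρ_SOR = 0.949797

n=121: λ(B_J) = 1 − λ(A)/2 = cos(kπ/122); k=1 gives ρ_J = 0.999668.
1 − cos²(π/122) = sin²(π/122) ⇒ √(1−ρ_J²) = sin(π/122) = 0.0257479.
ω* = 2 / (1 + 0.0257479) = 2 / 1.0257479 ≈ 1.949797.
ρ_SOR = ω* − 1 = 1.949797 − 1 = 0.949797.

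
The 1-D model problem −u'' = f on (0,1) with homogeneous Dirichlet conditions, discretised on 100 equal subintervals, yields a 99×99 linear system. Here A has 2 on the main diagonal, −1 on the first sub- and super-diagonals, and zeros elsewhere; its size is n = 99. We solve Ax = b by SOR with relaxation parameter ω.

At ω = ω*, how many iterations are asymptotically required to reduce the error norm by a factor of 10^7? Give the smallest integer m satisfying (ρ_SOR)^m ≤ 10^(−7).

m = 257

½·tridiag(1,0,1) at n=99: λ_k = cos(kπ/100); max |λ| at k=1 ⇒ ρ_J = cos(π/100) ≈ 0.9995066.
√(1−ρ_J²) = |sin(π/100)| = 0.0314108
[ω*] 2 ÷ (1 + 0.0314108) = 2 ÷ 1.0314108 = 1.9390916.
ρ(B_{ω*}) = ω*−1 = 0.9390916
(0.9390916)^m ≤ 10^{−7}  ⇒  m·ln(0.9390916) ≤ −7·ln10  ⇒  m ≥ 256.485  ⇒  m = 257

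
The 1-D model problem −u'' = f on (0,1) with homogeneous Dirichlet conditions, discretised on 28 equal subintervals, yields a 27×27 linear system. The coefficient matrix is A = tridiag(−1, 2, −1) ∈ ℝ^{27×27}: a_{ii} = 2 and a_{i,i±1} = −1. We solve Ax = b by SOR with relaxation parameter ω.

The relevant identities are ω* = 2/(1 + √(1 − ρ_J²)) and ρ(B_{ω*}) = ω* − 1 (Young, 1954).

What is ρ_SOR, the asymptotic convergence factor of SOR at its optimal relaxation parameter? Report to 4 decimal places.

ρ_SOR = 0.7986

B_J for the 27×27 system has eigenvalues cos(kπ/28); ρ_J = cos(π/28) = 0.9937.
√(1−ρ_J²) simplifies to sin(π/28) = 0.11196.
Young: ω* = 2/(1+√(1−ρ_J²)) = 2/(1+0.11196) = 2/1.11196 = 1.7986.
At ω = 1.7986 every |λ(B_ω)| = ω−1, so ρ_SOR = 0.7986.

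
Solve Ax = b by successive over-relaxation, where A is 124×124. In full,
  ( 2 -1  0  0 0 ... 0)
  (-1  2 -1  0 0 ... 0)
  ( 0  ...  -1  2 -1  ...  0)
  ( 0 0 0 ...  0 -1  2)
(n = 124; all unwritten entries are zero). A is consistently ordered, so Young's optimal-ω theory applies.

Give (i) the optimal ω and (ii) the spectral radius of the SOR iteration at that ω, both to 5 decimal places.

ω* = 1.95097, ρ_SOR = 0.95097

[ρ_J] n=124: ρ(B_J) = cos(π/(n+1)) = cos(π/125) = 0.99968.
√(1−ρ_J²) = |sin(π/125)| = 0.025130
ω* = 2/(1+0.025130) = 1.95097
At ω = 1.95097 every |λ(B_ω)| = ω−1, so ρ_SOR = 0.95097.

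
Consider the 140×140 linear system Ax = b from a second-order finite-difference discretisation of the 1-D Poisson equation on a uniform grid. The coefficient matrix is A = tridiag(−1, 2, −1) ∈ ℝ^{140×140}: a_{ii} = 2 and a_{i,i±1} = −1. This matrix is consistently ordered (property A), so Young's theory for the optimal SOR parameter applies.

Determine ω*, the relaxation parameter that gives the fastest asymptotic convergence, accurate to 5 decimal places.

ω* = 1.95641

ρ_J = max_k |cos(kπ/141)| = cos(π/141) = 0.99975
√(1 − cos²(π/141)) = sin(π/141) ≈ 0.022279.
ω* = 2/(1+0.022279) = 1.95641
ρ_SOR = ω* − 1 ≈ 0.95641.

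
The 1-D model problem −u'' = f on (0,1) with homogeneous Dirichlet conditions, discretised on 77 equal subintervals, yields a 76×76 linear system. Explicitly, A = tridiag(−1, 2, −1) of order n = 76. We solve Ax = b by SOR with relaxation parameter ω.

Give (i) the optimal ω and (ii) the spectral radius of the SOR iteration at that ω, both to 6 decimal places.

spectrum of D⁻¹(L+U) = {cos(kπ/77) : 1≤k≤76}; ρ_J = cos(π/77) = 0.999168.
√(1−ρ_J²) = |sin(π/77)| = 0.0407886
ω* = 2/(1+0.0407886) = 1.921620
and ρ(B_{ω*}) = 1.921620 − 1 = 0.921620.

ω* = 1.921620, ρ_SOR = 0.921620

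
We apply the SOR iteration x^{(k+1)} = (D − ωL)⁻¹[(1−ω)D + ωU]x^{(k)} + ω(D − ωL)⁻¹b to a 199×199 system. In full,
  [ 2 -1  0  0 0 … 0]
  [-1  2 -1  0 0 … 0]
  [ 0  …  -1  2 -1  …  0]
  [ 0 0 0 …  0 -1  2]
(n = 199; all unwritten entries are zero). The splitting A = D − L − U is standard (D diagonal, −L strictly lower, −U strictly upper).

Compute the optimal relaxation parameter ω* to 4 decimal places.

ω* = 1.9691

ρ_J = max_k |cos(kπ/200)| = cos(π/200) = 0.9999
√(1 − cos²(π/200)) = sin(π/200) ≈ 0.01571.
ω* = 2 / (1 + 0.01571) = 2 / 1.01571 ≈ 1.9691.
ρ_SOR = ω* − 1 ≈ 0.9691.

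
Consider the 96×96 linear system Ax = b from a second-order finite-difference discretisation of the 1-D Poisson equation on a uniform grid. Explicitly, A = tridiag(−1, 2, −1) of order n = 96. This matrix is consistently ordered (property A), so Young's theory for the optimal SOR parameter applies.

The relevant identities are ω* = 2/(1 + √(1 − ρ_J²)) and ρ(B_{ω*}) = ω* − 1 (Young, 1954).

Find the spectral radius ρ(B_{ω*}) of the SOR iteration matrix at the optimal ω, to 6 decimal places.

B_J for the 96×96 system has eigenvalues cos(kπ/97); ρ_J = cos(π/97) = 0.999476.
1 − cos²(π/97) = sin²(π/97) ⇒ √(1−ρ_J²) = sin(π/97) = 0.0323819.
Then 2/(1+√(1−ρ_J²)) = 2/(1+0.0323819); ω* = 2/1.0323819 = 1.937268.
At ω = 1.937268 every |λ(B_ω)| = ω−1, so ρ_SOR = 0.937268.

ρ_SOR = 0.937268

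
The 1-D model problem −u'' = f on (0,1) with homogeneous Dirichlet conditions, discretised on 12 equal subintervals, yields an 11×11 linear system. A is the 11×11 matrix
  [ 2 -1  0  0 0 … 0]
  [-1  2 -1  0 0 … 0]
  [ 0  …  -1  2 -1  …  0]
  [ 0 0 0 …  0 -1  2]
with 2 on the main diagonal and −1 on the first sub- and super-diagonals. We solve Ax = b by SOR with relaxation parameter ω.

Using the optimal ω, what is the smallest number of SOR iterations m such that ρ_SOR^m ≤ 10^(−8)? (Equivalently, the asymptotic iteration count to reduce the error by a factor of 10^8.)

m = 35

[ρ_J] n=11: ρ(B_J) = cos(π/(n+1)) = cos(π/12) = 0.9659258.
√(1−ρ_J²) simplifies to sin(π/12) = 0.2588190.
ω* = 2 / (1 + 0.2588190) = 2 / 1.2588190 ≈ 1.5887908.
ρ_SOR = ω* − 1 ≈ 0.5887908.
ρ_SOR^m ≤ 10^(−8) ⇔ m ≥ 8·ln10/(−ln 0.5887908) = 18.4207/0.529684 = 34.777; m = ⌈34.777⌉ = 35.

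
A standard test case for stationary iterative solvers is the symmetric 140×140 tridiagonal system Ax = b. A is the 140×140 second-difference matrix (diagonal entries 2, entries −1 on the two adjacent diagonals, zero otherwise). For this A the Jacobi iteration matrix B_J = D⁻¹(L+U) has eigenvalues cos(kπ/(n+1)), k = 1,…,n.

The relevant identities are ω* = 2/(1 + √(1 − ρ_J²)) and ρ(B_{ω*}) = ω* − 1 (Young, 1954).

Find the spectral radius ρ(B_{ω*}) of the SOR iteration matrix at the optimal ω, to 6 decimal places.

ρ_J = max_k |cos(kπ/141)| = cos(π/141) = 0.999752
√(1−ρ_J²) simplifies to sin(π/141) = 0.0222790.
[ω*] 2 ÷ (1 + 0.0222790) = 2 ÷ 1.0222790 = 1.956413.
ρ(B_{ω*}) = ω*−1 = 0.956413

ρ_SOR = 0.956413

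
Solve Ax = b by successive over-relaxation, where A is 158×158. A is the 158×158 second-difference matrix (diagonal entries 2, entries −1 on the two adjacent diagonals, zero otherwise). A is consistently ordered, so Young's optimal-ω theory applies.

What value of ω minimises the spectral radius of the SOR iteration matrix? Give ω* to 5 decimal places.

[ρ_J] n=158: ρ(B_J) = cos(π/(n+1)) = cos(π/159) = 0.99980.
√(1−ρ_J²) = |sin(π/159)| = 0.019757
[ω*] 2 ÷ (1 + 0.019757) = 2 ÷ 1.019757 = 1.96125.
[ρ_SOR] ω* − 1 = 0.96125.

ω* = 1.96125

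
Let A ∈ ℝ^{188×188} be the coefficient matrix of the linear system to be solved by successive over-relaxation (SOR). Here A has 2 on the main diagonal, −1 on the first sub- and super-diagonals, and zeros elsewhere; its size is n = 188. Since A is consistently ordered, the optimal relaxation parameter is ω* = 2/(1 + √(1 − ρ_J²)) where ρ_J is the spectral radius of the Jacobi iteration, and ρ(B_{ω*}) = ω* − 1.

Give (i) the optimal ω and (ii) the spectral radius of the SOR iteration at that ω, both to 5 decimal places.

ρ_J = max_k |cos(kπ/189)| = cos(π/189) = 0.99986
√(1−ρ_J²) = |sin(π/189)| = 0.016621
[ω*] 2 ÷ (1 + 0.016621) = 2 ÷ 1.016621 = 1.96730.
and ρ(B_{ω*}) = 1.96730 − 1 = 0.96730.

ω* = 1.96730, ρ_SOR = 0.96730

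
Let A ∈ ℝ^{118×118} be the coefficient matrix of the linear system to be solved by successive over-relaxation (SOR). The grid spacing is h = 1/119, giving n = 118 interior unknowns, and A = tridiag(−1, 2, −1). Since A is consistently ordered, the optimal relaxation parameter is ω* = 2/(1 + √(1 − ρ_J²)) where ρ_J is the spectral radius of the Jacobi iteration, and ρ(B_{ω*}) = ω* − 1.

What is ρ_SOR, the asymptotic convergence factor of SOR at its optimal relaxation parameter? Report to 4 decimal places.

n=118: λ(B_J) = 1 − λ(A)/2 = cos(kπ/119); k=1 gives ρ_J = 0.9997.
√(1 − cos²(π/119)) = sin(π/119) ≈ 0.02640.
So ω* = 2/1.02640 = 1.9486 (Young).
ρ(B_{ω*}) = ω*−1 = 0.9486

ρ_SOR = 0.9486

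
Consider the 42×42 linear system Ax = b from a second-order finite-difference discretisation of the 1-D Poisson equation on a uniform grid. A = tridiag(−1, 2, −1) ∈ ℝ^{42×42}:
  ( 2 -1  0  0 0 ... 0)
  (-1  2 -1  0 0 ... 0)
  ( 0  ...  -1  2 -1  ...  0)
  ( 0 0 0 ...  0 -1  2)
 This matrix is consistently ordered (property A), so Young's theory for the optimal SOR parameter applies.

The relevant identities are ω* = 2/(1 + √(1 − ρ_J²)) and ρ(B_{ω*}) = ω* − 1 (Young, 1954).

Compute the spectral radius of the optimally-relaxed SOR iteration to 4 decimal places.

ρ_SOR = 0.8639

[ρ_J] n=42: ρ(B_J) = cos(π/(n+1)) = cos(π/43) = 0.9973.
1 − cos²(π/43) = sin²(π/43) ⇒ √(1−ρ_J²) = sin(π/43) = 0.07300.
So ω* = 2/1.07300 = 1.8639 (Young).
and ρ(B_{ω*}) = 1.8639 − 1 = 0.8639.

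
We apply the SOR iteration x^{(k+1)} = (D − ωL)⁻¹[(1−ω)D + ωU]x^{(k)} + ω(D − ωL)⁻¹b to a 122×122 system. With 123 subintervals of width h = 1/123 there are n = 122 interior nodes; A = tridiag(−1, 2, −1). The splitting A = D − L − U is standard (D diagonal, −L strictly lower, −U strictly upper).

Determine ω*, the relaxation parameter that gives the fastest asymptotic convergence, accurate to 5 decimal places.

spectrum of D⁻¹(L+U) = {cos(kπ/123) : 1≤k≤122}; ρ_J = cos(π/123) = 0.99967.
root = sin(π/123) = 0.025539  (since 1−cos² = sin²).
ω* = 2/(1 + 0.025539) = 2/1.025539 = 1.95019.
Hence ρ(B_{ω*}) = 1.95019 − 1 = 0.95019.

ω* = 1.95019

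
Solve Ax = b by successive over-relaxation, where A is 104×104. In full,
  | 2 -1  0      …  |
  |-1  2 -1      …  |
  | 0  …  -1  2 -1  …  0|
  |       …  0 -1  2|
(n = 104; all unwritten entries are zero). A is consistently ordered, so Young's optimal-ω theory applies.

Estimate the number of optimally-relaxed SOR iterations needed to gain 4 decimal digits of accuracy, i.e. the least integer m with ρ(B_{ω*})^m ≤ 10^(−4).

B_J for the 104×104 system has eigenvalues cos(kπ/105); ρ_J = cos(π/105) = 0.9995524.
root = sin(π/105) = 0.0299155  (since 1−cos² = sin²).
[ω*] 2 ÷ (1 + 0.0299155) = 2 ÷ 1.0299155 = 1.9419069.
At ω = 1.9419069 every |λ(B_ω)| = ω−1, so ρ_SOR = 0.9419069.
m ≥ 4·ln10 / (−ln 0.9419069) = 153.893; smallest integer m = 154.

m = 154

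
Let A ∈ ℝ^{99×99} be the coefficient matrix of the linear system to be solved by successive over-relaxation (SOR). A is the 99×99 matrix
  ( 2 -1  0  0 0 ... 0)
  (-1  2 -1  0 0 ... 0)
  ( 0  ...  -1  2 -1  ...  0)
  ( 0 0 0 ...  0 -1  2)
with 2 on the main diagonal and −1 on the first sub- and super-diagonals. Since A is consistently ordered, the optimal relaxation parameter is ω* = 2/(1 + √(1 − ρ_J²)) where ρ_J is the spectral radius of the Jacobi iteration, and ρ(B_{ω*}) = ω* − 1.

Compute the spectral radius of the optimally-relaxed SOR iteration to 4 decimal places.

With n=99, ρ(Jacobi) = cos(π/100) = 0.9995.
√(1 − cos²(π/100)) = sin(π/100) ≈ 0.03141.
Young: ω* = 2/(1+√(1−ρ_J²)) = 2/(1+0.03141) = 2/1.03141 = 1.9391.
Hence ρ(B_{ω*}) = 1.9391 − 1 = 0.9391.

ρ_SOR = 0.9391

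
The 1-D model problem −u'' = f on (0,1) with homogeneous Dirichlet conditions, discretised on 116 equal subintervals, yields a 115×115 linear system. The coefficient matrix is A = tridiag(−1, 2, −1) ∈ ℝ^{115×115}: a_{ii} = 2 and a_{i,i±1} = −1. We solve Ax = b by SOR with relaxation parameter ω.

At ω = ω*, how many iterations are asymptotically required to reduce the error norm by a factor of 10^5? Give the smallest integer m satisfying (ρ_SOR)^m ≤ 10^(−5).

n=115: λ(B_J) = 1 − λ(A)/2 = cos(kπ/116); k=1 gives ρ_J = 0.9996333.
√(1−ρ_J²) = |sin(π/116)| = 0.0270794
ω* = 2/(1 + 0.0270794) = 2/1.0270794 = 1.9472691.
ρ_SOR = ω* − 1 ≈ 0.9472691.
ρ_SOR^m ≤ 10^(−5) ⇔ m ≥ 5·ln10/(−ln 0.9472691) = 11.5129/0.0541721 = 212.525; m = ⌈212.525⌉ = 213.

m = 213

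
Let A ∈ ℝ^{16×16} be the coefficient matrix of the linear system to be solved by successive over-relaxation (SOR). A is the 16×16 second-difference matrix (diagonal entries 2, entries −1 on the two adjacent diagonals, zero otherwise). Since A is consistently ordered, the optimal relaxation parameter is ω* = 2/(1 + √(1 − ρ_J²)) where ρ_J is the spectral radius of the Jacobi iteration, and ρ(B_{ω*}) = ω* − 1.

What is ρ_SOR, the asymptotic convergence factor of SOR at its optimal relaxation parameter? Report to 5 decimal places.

ρ_J = max_k |cos(kπ/17)| = cos(π/17) = 0.98297
root = sin(π/17) = 0.183750  (since 1−cos² = sin²).
So ω* = 2/1.183750 = 1.68955 (Young).
At ω = 1.68955 every |λ(B_ω)| = ω−1, so ρ_SOR = 0.68955.

ρ_SOR = 0.68955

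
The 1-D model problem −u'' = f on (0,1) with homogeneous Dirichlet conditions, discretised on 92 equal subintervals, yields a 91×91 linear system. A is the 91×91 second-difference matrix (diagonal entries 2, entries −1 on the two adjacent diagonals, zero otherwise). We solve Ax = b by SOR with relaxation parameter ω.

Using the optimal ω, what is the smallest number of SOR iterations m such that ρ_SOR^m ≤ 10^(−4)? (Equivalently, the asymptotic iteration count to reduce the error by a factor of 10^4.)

spectrum of D⁻¹(L+U) = {cos(kπ/92) : 1≤k≤91}; ρ_J = cos(π/92) = 0.9994170.
root = sin(π/92) = 0.0341411  (since 1−cos² = sin²).
So ω* = 2/1.0341411 = 1.9339721 (Young).
ρ_SOR = ω* − 1 ≈ 0.9339721.
m ≥ 4·ln10 / (−ln 0.9339721) = 134.834; smallest integer m = 135.

m = 135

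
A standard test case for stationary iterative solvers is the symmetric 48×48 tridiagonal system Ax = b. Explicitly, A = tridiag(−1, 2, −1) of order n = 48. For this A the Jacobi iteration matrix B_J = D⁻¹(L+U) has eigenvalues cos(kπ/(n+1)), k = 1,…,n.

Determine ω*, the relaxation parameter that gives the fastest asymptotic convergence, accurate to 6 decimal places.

ρ_J = max_k |cos(kπ/49)| = cos(π/49) = 0.997945
1 − cos²(π/49) = sin²(π/49) ⇒ √(1−ρ_J²) = sin(π/49) = 0.0640702.
[ω*] 2 ÷ (1 + 0.0640702) = 2 ÷ 1.0640702 = 1.879575.
and ρ(B_{ω*}) = 1.879575 − 1 = 0.879575.

ω* = 1.879575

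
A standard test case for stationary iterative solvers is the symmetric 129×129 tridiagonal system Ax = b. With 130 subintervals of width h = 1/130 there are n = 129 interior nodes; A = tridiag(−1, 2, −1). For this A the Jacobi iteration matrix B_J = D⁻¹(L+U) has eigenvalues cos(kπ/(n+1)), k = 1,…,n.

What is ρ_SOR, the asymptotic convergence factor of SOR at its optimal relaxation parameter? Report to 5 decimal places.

[ρ_J] n=129: ρ(B_J) = cos(π/(n+1)) = cos(π/130) = 0.99971.
1 − cos²(π/130) = sin²(π/130) ⇒ √(1−ρ_J²) = sin(π/130) = 0.024164.
[ω*] 2 ÷ (1 + 0.024164) = 2 ÷ 1.024164 = 1.95281.
ρ_SOR = ω* − 1 = 1.95281 − 1 = 0.95281.

ρ_SOR = 0.95281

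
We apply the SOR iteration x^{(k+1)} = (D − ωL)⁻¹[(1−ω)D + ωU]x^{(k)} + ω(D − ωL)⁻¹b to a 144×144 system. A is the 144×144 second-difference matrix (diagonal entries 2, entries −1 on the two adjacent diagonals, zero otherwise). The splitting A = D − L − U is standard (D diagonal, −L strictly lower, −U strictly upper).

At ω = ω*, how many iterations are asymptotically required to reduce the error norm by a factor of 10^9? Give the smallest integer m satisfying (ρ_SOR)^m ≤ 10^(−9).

ρ_J = max_k |cos(kπ/145)| = cos(π/145) = 0.9997653
root = sin(π/145) = 0.0216645  (since 1−cos² = sin²).
ω* = 2 / (1 + 0.0216645) = 2 / 1.0216645 ≈ 1.9575898.
ρ_SOR = ω* − 1 ≈ 0.9575898.
For 9 digits: m = 9·ln10 / (−ln 0.9575898) = 20.7233/0.0433358 = 478.203; round up → m = 479.

m = 479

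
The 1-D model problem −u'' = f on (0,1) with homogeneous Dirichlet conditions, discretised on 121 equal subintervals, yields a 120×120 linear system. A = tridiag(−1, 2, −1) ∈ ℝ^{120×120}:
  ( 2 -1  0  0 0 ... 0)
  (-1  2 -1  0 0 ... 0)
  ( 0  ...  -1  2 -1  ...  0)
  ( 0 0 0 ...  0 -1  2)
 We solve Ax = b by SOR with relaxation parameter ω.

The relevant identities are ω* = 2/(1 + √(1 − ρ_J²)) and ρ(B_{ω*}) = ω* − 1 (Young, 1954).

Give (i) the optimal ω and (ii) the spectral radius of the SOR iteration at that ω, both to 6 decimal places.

ω* = 1.949392, ρ_SOR = 0.949392

B_J for the 120×120 system has eigenvalues cos(kπ/121); ρ_J = cos(π/121) = 0.999663.
root = sin(π/121) = 0.0259607  (since 1−cos² = sin²).
ω* = 2/(1 + 0.0259607) = 2/1.0259607 = 1.949392.
and ρ(B_{ω*}) = 1.949392 − 1 = 0.949392.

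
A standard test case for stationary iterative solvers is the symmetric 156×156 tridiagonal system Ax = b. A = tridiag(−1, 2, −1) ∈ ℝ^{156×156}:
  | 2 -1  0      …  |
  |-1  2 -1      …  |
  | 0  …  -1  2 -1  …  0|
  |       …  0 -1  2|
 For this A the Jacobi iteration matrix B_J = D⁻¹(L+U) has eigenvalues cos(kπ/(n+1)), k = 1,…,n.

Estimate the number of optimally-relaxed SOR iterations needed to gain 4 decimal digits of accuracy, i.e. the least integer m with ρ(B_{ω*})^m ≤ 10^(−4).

m = 231

With n=156, ρ(Jacobi) = cos(π/157) = 0.9997998.
√(1−ρ_J²) = |sin(π/157)| = 0.0200088
Young: ω* = 2/(1+√(1−ρ_J²)) = 2/(1+0.0200088) = 2/1.0200088 = 1.9607674.
Hence ρ(B_{ω*}) = 1.9607674 − 1 = 0.9607674.
ρ_SOR^m ≤ 10^(−4) ⇔ m ≥ 4·ln10/(−ln 0.9607674) = 9.21034/0.0400229 = 230.127; m = ⌈230.127⌉ = 231.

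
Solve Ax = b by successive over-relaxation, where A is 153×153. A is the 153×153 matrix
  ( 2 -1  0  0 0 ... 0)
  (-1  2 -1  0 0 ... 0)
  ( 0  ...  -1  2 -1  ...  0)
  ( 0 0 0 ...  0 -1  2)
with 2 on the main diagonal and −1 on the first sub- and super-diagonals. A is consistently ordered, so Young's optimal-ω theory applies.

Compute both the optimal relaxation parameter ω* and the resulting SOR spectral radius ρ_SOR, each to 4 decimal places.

[ρ_J] n=153: ρ(B_J) = cos(π/(n+1)) = cos(π/154) = 0.9998.
1 − cos²(π/154) = sin²(π/154) ⇒ √(1−ρ_J²) = sin(π/154) = 0.02040.
So ω* = 2/1.02040 = 1.9600 (Young).
At ω = 1.9600 every |λ(B_ω)| = ω−1, so ρ_SOR = 0.9600.

ω* = 1.9600, ρ_SOR = 0.9600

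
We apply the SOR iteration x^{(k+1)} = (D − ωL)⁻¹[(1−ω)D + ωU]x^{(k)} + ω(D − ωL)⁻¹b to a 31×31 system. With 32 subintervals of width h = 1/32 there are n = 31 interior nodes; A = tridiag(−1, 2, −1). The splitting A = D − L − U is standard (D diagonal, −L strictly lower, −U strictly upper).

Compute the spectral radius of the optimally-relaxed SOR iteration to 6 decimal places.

ρ_SOR = 0.821465

With n=31, ρ(Jacobi) = cos(π/32) = 0.995185.
√(1−ρ_J²) = |sin(π/32)| = 0.0980171
ω* = 2/(1+0.0980171) = 1.821465
ρ(B_{ω*}) = ω*−1 = 0.821465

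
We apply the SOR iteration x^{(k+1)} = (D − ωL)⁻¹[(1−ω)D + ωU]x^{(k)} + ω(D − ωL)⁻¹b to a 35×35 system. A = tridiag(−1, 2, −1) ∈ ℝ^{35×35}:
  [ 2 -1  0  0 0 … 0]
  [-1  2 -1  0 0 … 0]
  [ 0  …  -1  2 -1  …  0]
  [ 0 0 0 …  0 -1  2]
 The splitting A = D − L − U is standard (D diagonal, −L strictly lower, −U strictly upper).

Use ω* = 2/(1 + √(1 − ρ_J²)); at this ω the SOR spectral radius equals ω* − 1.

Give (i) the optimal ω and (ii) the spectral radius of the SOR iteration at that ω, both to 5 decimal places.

ω* = 1.83966, ρ_SOR = 0.83966

n=35: λ(B_J) = 1 − λ(A)/2 = cos(kπ/36); k=1 gives ρ_J = 0.99619.
√(1 − cos²(π/36)) = sin(π/36) ≈ 0.087156.
ω* = 2 / (1 + 0.087156) = 2 / 1.087156 ≈ 1.83966.
Hence ρ(B_{ω*}) = 1.83966 − 1 = 0.83966.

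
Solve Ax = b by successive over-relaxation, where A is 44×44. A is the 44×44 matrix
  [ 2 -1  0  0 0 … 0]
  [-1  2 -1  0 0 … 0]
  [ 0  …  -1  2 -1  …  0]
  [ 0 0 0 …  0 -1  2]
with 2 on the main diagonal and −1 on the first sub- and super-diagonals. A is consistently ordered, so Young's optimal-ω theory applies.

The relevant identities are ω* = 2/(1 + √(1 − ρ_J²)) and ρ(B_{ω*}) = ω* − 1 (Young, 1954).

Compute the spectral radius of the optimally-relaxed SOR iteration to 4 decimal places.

ρ_J = max_k |cos(kπ/45)| = cos(π/45) = 0.9976
√(1 − cos²(π/45)) = sin(π/45) ≈ 0.06976.
ω* = 2/(1 + 0.06976) = 2/1.06976 = 1.8696.
and ρ(B_{ω*}) = 1.8696 − 1 = 0.8696.

ρ_SOR = 0.8696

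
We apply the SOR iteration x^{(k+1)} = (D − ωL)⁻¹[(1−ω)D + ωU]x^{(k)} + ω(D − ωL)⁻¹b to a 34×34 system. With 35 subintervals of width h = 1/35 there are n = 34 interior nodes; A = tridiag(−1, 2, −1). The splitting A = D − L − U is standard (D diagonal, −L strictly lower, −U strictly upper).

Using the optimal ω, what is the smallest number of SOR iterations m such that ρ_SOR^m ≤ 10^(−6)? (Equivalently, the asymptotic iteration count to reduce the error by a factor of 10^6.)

m = 77

With n=34, ρ(Jacobi) = cos(π/35) = 0.9959743.
√(1−ρ_J²) simplifies to sin(π/35) = 0.0896393.
[ω*] 2 ÷ (1 + 0.0896393) = 2 ÷ 1.0896393 = 1.8354698.
ρ_SOR = ω* − 1 ≈ 0.8354698.
For 6 digits: m = 6·ln10 / (−ln 0.8354698) = 13.8155/0.179761 = 76.855; round up → m = 77.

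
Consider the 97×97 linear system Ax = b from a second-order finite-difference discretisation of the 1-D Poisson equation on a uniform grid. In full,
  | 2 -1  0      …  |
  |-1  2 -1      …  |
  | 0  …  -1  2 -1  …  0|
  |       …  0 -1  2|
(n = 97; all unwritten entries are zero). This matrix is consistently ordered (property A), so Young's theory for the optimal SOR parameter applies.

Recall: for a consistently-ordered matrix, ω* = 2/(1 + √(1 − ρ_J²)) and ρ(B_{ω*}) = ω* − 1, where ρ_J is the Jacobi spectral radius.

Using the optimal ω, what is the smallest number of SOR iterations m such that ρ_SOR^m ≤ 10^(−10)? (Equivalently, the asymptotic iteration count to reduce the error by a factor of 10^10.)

m = 360

B_J for the 97×97 system has eigenvalues cos(kπ/98); ρ_J = cos(π/98) = 0.9994862.
root = sin(π/98) = 0.0320516  (since 1−cos² = sin²).
[ω*] 2 ÷ (1 + 0.0320516) = 2 ÷ 1.0320516 = 1.9378876.
and ρ(B_{ω*}) = 1.9378876 − 1 = 0.9378876.
m ≥ 10·ln10 / (−ln 0.9378876) = 359.077; smallest integer m = 360.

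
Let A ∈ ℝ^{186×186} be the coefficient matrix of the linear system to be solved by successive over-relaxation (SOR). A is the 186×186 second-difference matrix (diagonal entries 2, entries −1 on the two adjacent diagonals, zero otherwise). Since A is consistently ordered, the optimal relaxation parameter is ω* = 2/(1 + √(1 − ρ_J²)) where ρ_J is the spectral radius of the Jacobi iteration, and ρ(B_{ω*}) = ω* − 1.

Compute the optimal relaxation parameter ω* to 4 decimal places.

With n=186, ρ(Jacobi) = cos(π/187) = 0.9999.
√(1−ρ_J²) = |sin(π/187)| = 0.01680
Young: ω* = 2/(1+√(1−ρ_J²)) = 2/(1+0.01680) = 2/1.01680 = 1.9670.
ρ(B_{ω*}) = ω*−1 = 0.9670

ω* = 1.9670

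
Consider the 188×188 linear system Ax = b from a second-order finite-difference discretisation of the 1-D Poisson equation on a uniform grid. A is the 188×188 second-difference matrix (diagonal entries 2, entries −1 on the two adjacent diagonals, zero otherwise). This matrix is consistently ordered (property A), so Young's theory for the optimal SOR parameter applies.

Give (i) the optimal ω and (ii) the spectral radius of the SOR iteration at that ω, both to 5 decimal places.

B_J for the 188×188 system has eigenvalues cos(kπ/189); ρ_J = cos(π/189) = 0.99986.
√(1−ρ_J²) = |sin(π/189)| = 0.016621
ω* = 2/(1+0.016621) = 1.96730
At ω = 1.96730 every |λ(B_ω)| = ω−1, so ρ_SOR = 0.96730.

ω* = 1.96730, ρ_SOR = 0.96730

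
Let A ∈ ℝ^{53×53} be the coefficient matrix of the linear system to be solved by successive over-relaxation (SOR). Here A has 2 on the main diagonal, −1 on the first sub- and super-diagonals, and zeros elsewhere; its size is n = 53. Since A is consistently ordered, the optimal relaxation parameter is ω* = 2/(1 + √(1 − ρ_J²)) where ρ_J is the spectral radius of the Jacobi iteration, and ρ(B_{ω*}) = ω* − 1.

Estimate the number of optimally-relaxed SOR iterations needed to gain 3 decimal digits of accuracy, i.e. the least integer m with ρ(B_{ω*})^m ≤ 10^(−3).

With n=53, ρ(Jacobi) = cos(π/54) = 0.9983082.
√(1 − cos²(π/54)) = sin(π/54) ≈ 0.0581448.
ω* = 2/(1 + 0.0581448) = 2/1.0581448 = 1.8901005.
Hence ρ(B_{ω*}) = 1.8901005 − 1 = 0.8901005.
ρ_SOR^m ≤ 10^(−3) ⇔ m ≥ 3·ln10/(−ln 0.8901005) = 6.90776/0.116421 = 59.334; m = ⌈59.334⌉ = 60.

m = 60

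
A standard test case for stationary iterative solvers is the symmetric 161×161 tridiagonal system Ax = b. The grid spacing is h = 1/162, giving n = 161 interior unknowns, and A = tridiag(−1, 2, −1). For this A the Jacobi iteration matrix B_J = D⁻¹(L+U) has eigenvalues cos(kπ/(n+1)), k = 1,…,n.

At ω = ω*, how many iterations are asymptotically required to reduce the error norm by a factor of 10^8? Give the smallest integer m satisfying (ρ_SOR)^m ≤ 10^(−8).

½·tridiag(1,0,1) at n=161: λ_k = cos(kπ/162); max |λ| at k=1 ⇒ ρ_J = cos(π/162) ≈ 0.9998120.
√(1−ρ_J²) simplifies to sin(π/162) = 0.0193913.
Then 2/(1+√(1−ρ_J²)) = 2/(1+0.0193913); ω* = 2/1.0193913 = 1.9619551.
ρ_SOR = ω* − 1 = 1.9619551 − 1 = 0.9619551.
m ≥ 8·ln10 / (−ln 0.9619551) = 474.913; smallest integer m = 475.

m = 475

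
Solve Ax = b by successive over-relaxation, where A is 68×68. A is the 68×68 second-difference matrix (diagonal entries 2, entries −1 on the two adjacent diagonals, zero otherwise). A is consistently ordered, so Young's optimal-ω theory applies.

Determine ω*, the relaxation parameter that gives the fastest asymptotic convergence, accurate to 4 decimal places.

ρ_J = max_k |cos(kπ/69)| = cos(π/69) = 0.9990
1 − cos²(π/69) = sin²(π/69) ⇒ √(1−ρ_J²) = sin(π/69) = 0.04551.
[ω*] 2 ÷ (1 + 0.04551) = 2 ÷ 1.04551 = 1.9129.
[ρ_SOR] ω* − 1 = 0.9129.

ω* = 1.9129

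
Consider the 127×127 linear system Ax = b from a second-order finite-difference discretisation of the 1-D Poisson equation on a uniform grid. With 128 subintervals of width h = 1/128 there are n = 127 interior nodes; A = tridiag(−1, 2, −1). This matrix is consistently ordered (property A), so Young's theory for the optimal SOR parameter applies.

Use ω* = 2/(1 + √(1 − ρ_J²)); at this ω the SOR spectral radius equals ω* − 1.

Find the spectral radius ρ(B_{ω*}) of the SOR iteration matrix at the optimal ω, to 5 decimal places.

ρ_J = max_k |cos(kπ/128)| = cos(π/128) = 0.99970
root = sin(π/128) = 0.024541  (since 1−cos² = sin²).
Then 2/(1+√(1−ρ_J²)) = 2/(1+0.024541); ω* = 2/1.024541 = 1.95209.
ρ(B_{ω*}) = ω*−1 = 0.95209

ρ_SOR = 0.95209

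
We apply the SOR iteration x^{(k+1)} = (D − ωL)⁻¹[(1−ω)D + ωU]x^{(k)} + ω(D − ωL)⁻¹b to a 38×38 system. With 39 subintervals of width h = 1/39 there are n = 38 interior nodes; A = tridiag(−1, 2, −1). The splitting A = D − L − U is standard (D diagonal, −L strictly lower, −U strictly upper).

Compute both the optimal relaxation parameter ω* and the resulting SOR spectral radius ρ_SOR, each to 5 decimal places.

ω* = 1.85105, ρ_SOR = 0.85105

n=38: λ(B_J) = 1 − λ(A)/2 = cos(kπ/39); k=1 gives ρ_J = 0.99676.
√(1 − cos²(π/39)) = sin(π/39) ≈ 0.080467.
[ω*] 2 ÷ (1 + 0.080467) = 2 ÷ 1.080467 = 1.85105.
and ρ(B_{ω*}) = 1.85105 − 1 = 0.85105.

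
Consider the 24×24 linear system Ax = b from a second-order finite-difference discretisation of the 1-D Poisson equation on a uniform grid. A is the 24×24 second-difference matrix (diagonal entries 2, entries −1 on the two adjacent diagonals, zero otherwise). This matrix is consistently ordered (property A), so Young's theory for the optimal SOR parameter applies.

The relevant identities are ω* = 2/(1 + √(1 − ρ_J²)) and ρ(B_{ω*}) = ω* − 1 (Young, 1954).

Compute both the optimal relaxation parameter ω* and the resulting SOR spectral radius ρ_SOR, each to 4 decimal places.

n=24: λ(B_J) = 1 − λ(A)/2 = cos(kπ/25); k=1 gives ρ_J = 0.9921.
root = sin(π/25) = 0.12533  (since 1−cos² = sin²).
Then 2/(1+√(1−ρ_J²)) = 2/(1+0.12533); ω* = 2/1.12533 = 1.7773.
Hence ρ(B_{ω*}) = 1.7773 − 1 = 0.7773.

ω* = 1.7773, ρ_SOR = 0.7773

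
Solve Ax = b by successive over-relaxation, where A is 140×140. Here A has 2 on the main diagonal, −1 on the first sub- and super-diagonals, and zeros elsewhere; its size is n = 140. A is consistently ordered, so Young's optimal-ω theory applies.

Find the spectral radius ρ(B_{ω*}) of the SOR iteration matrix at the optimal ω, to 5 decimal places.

ρ_SOR = 0.95641

spectrum of D⁻¹(L+U) = {cos(kπ/141) : 1≤k≤140}; ρ_J = cos(π/141) = 0.99975.
√(1−ρ_J²) simplifies to sin(π/141) = 0.022279.
ω* = 2 / (1 + 0.022279) = 2 / 1.022279 ≈ 1.95641.
At ω = 1.95641 every |λ(B_ω)| = ω−1, so ρ_SOR = 0.95641.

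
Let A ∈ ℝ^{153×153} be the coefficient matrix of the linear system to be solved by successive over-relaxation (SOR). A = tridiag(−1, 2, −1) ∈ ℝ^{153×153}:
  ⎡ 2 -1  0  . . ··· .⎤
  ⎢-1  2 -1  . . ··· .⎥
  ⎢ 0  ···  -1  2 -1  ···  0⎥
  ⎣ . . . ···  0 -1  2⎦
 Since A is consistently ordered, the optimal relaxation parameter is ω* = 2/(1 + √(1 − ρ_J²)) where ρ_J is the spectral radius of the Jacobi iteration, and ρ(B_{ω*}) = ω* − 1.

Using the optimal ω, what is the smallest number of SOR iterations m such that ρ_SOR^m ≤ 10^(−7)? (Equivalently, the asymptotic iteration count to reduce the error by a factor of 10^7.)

B_J for the 153×153 system has eigenvalues cos(kπ/154); ρ_J = cos(π/154) = 0.9997919.
root = sin(π/154) = 0.0203985  (since 1−cos² = sin²).
So ω* = 2/1.0203985 = 1.9600186 (Young).
ρ_SOR = ω* − 1 ≈ 0.9600186.
ρ_SOR^m ≤ 10^(−7) ⇔ m ≥ 7·ln10/(−ln 0.9600186) = 16.1181/0.0408026 = 395.026; m = ⌈395.026⌉ = 396.

m = 396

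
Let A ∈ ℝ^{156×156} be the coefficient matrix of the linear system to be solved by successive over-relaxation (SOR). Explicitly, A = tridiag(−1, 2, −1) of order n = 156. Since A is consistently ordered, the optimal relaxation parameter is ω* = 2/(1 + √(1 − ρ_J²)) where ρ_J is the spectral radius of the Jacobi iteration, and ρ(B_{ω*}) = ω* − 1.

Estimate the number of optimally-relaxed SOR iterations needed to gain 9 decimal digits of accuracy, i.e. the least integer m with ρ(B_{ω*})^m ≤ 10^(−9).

m = 518

With n=156, ρ(Jacobi) = cos(π/157) = 0.9997998.
root = sin(π/157) = 0.0200088  (since 1−cos² = sin²).
ω* = 2/(1 + 0.0200088) = 2/1.0200088 = 1.9607674.
[ρ_SOR] ω* − 1 = 0.9607674.
For 9 digits: m = 9·ln10 / (−ln 0.9607674) = 20.7233/0.0400229 = 517.786; round up → m = 518.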